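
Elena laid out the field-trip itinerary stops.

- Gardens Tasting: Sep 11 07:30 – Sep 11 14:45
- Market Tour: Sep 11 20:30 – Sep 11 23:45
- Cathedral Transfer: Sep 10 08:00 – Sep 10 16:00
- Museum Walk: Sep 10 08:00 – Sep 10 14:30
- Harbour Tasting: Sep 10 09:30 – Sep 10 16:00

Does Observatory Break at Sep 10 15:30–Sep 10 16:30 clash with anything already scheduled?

Cathedral Transfer: starts Sep 10 08:00 before Observatory Break ends Sep 10 16:30, and ends Sep 10 16:00 after Observatory Break starts Sep 10 15:30 → overlap.
Museum Walk: ends Sep 10 14:30 at or before Observatory Break starts Sep 10 15:30 → clear.
Harbour Tasting: starts Sep 10 09:30 before Observatory Break ends Sep 10 16:30, and ends Sep 10 16:00 after Observatory Break starts Sep 10 15:30 → overlap.
Gardens Tasting: starts Sep 11 07:30 at or after Observatory Break ends Sep 10 16:30 → clear.
Market Tour: starts Sep 11 20:30 at or after Observatory Break ends Sep 10 16:30 → clear.
Observatory Break overlaps Cathedral Transfer, Harbour Tasting.

Yes — it overlaps Cathedral Transfer, Harbour Tasting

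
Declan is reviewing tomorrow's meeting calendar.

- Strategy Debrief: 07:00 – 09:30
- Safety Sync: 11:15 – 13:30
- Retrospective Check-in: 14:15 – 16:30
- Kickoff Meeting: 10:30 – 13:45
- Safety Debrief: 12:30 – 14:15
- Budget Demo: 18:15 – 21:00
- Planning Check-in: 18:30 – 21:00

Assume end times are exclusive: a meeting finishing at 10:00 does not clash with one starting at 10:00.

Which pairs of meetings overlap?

Budget Demo & Planning Check-in, Kickoff Meeting & Safety Debrief, Kickoff Meeting & Safety Sync, Safety Debrief & Safety Sync

Sorted by start: Strategy Debrief, Kickoff Meeting, Safety Sync, Safety Debrief, Retrospective Check-in, Budget Demo, Planning Check-in.
Kickoff Meeting starts after Strategy Debrief ends; Strategy Debrief is clear from here.
Safety Sync starts before Kickoff Meeting ends → Kickoff Meeting and Safety Sync overlap.
Safety Debrief starts before Kickoff Meeting ends → Kickoff Meeting and Safety Debrief overlap.
Retrospective Check-in starts after Kickoff Meeting ends; Kickoff Meeting is clear from here.
Safety Debrief starts before Safety Sync ends → Safety Sync and Safety Debrief overlap.
Retrospective Check-in starts after Safety Sync ends; Safety Sync is clear from here.
Retrospective Check-in starts exactly when Safety Debrief ends (back-to-back, no overlap); Safety Debrief is clear from here.
Budget Demo starts after Retrospective Check-in ends; Retrospective Check-in is clear from here.
Planning Check-in starts before Budget Demo ends → Budget Demo and Planning Check-in overlap.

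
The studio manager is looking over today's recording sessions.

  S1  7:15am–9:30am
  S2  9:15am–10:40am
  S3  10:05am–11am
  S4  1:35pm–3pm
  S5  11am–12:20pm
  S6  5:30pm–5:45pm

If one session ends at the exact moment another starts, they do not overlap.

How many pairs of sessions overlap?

2

Check each pair: they overlap iff neither finishes before the other starts.
Sorted by start: S1, S2, S3, S5, S4, S6.
S2 starts before S1 ends → S1 and S2 overlap.
S3 starts after S1 ends — done with S1.
S3 starts before S2 ends → S2 and S3 overlap.
S5 starts after S2 ends — done with S2.
S5 starts exactly when S3 ends (back-to-back, no overlap) — done with S3.
S4 starts after S5 ends — done with S5.
S6 starts after S4 ends.
Overlapping pairs: S1 & S2, S2 & S3 — 2 in total.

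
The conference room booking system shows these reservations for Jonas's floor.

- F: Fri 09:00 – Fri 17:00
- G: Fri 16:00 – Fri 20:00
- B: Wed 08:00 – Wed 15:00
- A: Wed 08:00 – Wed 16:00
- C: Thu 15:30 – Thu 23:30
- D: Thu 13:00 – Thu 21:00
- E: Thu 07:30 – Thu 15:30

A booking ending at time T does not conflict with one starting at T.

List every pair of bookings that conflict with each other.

Sorted by start: A, B, E, D, C, F, G.
B starts before A ends → A and B overlap.
E starts after A ends — done with A.
E starts after B ends — done with B.
D starts before E ends → E and D overlap.
C starts exactly when E ends (back-to-back, no overlap) — done with E.
C starts before D ends → D and C overlap.
F starts after D ends — done with D.
F starts after C ends — done with C.
G starts before F ends → F and G overlap.

A & B, C & D, D & E, F & G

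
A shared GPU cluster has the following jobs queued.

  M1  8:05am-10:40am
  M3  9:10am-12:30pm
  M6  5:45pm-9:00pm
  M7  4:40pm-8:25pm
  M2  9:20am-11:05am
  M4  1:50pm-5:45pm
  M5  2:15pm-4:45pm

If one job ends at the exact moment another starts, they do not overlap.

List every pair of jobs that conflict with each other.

Check each pair: they overlap iff neither finishes before the other starts.
Sorted by start: M1, M3, M2, M4, M5, M7, M6.
M3 starts before M1 ends → M1 and M3 overlap.
M2 starts before M1 ends → M1 and M2 overlap.
M4 starts after M1 ends — done with M1.
M2 starts before M3 ends → M3 and M2 overlap.
M4 starts after M3 ends — done with M3.
M4 starts after M2 ends — done with M2.
M5 starts before M4 ends → M4 and M5 overlap.
M7 starts before M4 ends → M4 and M7 overlap.
M6 starts exactly when M4 ends (back-to-back, no overlap).
M7 starts before M5 ends → M5 and M7 overlap.
M6 starts after M5 ends.
M6 starts before M7 ends → M7 and M6 overlap.

M1 & M2, M1 & M3, M2 & M3, M4 & M5, M4 & M7, M5 & M7, M6 & M7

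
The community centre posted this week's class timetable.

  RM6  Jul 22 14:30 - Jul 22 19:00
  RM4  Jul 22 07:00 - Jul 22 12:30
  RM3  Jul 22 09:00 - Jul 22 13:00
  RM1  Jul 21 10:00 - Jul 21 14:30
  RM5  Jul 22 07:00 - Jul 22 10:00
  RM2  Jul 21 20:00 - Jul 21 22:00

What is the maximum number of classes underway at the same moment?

Sweep the timeline, counting +1 at each start and −1 at each end (ends before starts at a tie):
Jul 21 10:00 start RM1 → 1
Jul 21 14:30 end RM1 → 0
Jul 21 20:00 start RM2 → 1
Jul 21 22:00 end RM2 → 0
Jul 22 07:00 start RM4 → 1
Jul 22 07:00 start RM5 → 2
Jul 22 09:00 start RM3 → 3
Jul 22 10:00 end RM5 → 2
Jul 22 12:30 end RM4 → 1
Jul 22 13:00 end RM3 → 0
Jul 22 14:30 start RM6 → 1
Jul 22 19:00 end RM6 → 0
Peak is 3, at Jul 22 09:00 (RM3, RM4, RM5).

3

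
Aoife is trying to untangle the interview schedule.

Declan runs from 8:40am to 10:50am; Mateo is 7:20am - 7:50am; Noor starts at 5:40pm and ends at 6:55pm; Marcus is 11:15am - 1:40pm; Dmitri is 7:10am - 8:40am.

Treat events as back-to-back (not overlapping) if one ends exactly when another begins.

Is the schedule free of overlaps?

Sorted by start: Dmitri, Mateo, Declan, Marcus, Noor.
Mateo starts before Dmitri ends → Dmitri and Mateo overlap.
That's a conflict, so the schedule is not conflict-free.

No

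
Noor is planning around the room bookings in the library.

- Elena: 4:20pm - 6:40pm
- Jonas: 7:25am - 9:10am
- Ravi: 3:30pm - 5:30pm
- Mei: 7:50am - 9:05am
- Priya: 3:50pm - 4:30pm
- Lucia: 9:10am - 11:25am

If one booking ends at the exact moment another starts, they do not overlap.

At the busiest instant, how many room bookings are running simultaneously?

3

Walk through starts and ends in time order (an end at T is processed before a start at T):
7:25am start Jonas → 1
7:50am start Mei → 2
9:05am end Mei → 1
9:10am end Jonas → 0
9:10am start Lucia → 1
11:25am end Lucia → 0
3:30pm start Ravi → 1
3:50pm start Priya → 2
4:20pm start Elena → 3
4:30pm end Priya → 2
5:30pm end Ravi → 1
6:40pm end Elena → 0
Peak is 3, at 4:20pm (Elena, Priya, Ravi).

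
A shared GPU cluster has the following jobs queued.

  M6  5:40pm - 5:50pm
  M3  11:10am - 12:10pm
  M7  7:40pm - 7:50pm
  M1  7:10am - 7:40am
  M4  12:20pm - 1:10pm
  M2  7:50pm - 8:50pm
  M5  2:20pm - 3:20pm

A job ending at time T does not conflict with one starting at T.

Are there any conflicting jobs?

No

Check each pair: they overlap iff neither finishes before the other starts.
Sorted by start: M1, M3, M4, M5, M6, M7, M2.
M3 starts after M1 ends; M1 is clear from here.
M4 starts after M3 ends; M3 is clear from here.
M5 starts after M4 ends; M4 is clear from here.
M6 starts after M5 ends; M5 is clear from here.
M7 starts after M6 ends; M6 is clear from here.
M2 starts exactly when M7 ends (back-to-back, no overlap).
Every pair is clear; the schedule has no overlaps.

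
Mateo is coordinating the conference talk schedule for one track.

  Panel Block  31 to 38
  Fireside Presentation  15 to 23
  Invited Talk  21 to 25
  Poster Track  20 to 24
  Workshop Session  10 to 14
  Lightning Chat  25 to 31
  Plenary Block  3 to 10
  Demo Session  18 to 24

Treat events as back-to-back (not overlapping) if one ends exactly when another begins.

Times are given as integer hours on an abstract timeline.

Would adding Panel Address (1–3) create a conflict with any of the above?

No — it doesn't clash with anything

Plenary Block: starts 3 at or after Panel Address ends 3 → clear.
Workshop Session: starts 10 at or after Panel Address ends 3 → clear.
Fireside Presentation: starts 15 at or after Panel Address ends 3 → clear.
Demo Session: starts 18 at or after Panel Address ends 3 → clear.
Poster Track: starts 20 at or after Panel Address ends 3 → clear.
Invited Talk: starts 21 at or after Panel Address ends 3 → clear.
Lightning Chat: starts 25 at or after Panel Address ends 3 → clear.
Panel Block: starts 31 at or after Panel Address ends 3 → clear.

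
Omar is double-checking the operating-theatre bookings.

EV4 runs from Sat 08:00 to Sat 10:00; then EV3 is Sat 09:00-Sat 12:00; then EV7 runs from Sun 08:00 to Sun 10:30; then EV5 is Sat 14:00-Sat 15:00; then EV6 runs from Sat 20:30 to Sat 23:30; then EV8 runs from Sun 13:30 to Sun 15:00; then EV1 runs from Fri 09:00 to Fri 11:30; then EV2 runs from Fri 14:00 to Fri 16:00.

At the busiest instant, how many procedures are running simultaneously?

Walk through starts and ends in time order (an end at T is processed before a start at T):
Fri 09:00 start EV1 → 1
Fri 11:30 end EV1 → 0
Fri 14:00 start EV2 → 1
Fri 16:00 end EV2 → 0
Sat 08:00 start EV4 → 1
Sat 09:00 start EV3 → 2
Sat 10:00 end EV4 → 1
Sat 12:00 end EV3 → 0
Sat 14:00 start EV5 → 1
Sat 15:00 end EV5 → 0
Sat 20:30 start EV6 → 1
Sat 23:30 end EV6 → 0
Sun 08:00 start EV7 → 1
Sun 10:30 end EV7 → 0
Sun 13:30 start EV8 → 1
Sun 15:00 end EV8 → 0
Peak is 2, at Sat 09:00 (EV3, EV4).

2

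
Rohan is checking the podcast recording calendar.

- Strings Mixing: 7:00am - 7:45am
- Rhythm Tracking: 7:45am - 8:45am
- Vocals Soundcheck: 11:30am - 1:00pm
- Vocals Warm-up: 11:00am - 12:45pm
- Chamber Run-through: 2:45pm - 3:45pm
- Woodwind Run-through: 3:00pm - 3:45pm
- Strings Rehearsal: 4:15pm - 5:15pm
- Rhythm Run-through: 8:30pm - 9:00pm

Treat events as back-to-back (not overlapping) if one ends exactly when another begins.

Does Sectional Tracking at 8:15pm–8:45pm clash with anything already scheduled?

Strings Mixing: ends 7:45am at or before Sectional Tracking starts 8:15pm → clear.
Rhythm Tracking: ends 8:45am at or before Sectional Tracking starts 8:15pm → clear.
Vocals Warm-up: ends 12:45pm at or before Sectional Tracking starts 8:15pm → clear.
Vocals Soundcheck: ends 1:00pm at or before Sectional Tracking starts 8:15pm → clear.
Chamber Run-through: ends 3:45pm at or before Sectional Tracking starts 8:15pm → clear.
Woodwind Run-through: ends 3:45pm at or before Sectional Tracking starts 8:15pm → clear.
Strings Rehearsal: ends 5:15pm at or before Sectional Tracking starts 8:15pm → clear.
Rhythm Run-through: starts 8:30pm before Sectional Tracking ends 8:45pm, and ends 9:00pm after Sectional Tracking starts 8:15pm → overlap.
Sectional Tracking overlaps Rhythm Run-through.

Yes — it overlaps Rhythm Run-through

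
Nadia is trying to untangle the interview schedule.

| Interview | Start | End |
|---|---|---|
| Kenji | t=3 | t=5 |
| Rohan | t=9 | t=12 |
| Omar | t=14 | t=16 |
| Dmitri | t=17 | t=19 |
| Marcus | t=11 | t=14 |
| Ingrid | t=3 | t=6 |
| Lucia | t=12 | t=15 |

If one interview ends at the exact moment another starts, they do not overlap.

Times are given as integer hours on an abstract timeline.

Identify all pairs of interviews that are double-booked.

Check each pair: they overlap iff neither finishes before the other starts.
Sorted by start: Ingrid, Kenji, Rohan, Marcus, Lucia, Omar, Dmitri.
Kenji starts before Ingrid ends → Ingrid and Kenji overlap.
Rohan starts after Ingrid ends, so nothing later overlaps Ingrid either.
Rohan starts after Kenji ends, so nothing later overlaps Kenji either.
Marcus starts before Rohan ends → Rohan and Marcus overlap.
Lucia starts exactly when Rohan ends (back-to-back, no overlap), so nothing later overlaps Rohan either.
Lucia starts before Marcus ends → Marcus and Lucia overlap.
Omar starts exactly when Marcus ends (back-to-back, no overlap), so nothing later overlaps Marcus either.
Omar starts before Lucia ends → Lucia and Omar overlap.
Dmitri starts after Lucia ends.
Dmitri starts after Omar ends.

Ingrid & Kenji, Lucia & Marcus, Lucia & Omar, Marcus & Rohan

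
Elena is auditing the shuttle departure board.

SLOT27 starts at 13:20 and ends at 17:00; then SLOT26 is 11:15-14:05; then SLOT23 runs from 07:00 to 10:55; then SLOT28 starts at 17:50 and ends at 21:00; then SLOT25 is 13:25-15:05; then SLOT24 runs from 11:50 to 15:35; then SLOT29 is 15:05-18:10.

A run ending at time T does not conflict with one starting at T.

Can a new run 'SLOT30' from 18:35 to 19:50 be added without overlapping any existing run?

SLOT23: ends 10:55 at or before SLOT30 starts 18:35 → clear.
SLOT26: ends 14:05 at or before SLOT30 starts 18:35 → clear.
SLOT24: ends 15:35 at or before SLOT30 starts 18:35 → clear.
SLOT27: ends 17:00 at or before SLOT30 starts 18:35 → clear.
SLOT25: ends 15:05 at or before SLOT30 starts 18:35 → clear.
SLOT29: ends 18:10 at or before SLOT30 starts 18:35 → clear.
SLOT28: starts 17:50 before SLOT30 ends 19:50, and ends 21:00 after SLOT30 starts 18:35 → overlap.
SLOT30 overlaps SLOT28.

No — it overlaps SLOT28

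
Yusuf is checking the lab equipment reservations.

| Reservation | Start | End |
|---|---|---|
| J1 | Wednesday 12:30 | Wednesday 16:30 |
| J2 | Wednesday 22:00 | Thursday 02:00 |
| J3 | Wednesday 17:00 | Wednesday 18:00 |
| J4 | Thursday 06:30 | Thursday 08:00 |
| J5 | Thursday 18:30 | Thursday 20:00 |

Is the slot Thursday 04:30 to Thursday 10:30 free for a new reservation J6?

J1: ends Wednesday 16:30 at or before J6 starts Thursday 04:30 → clear.
J3: ends Wednesday 18:00 at or before J6 starts Thursday 04:30 → clear.
J2: ends Thursday 02:00 at or before J6 starts Thursday 04:30 → clear.
J4: starts Thursday 06:30 before J6 ends Thursday 10:30, and ends Thursday 08:00 after J6 starts Thursday 04:30 → overlap.
J5: starts Thursday 18:30 at or after J6 ends Thursday 10:30 → clear.
J6 overlaps J4.

No — it overlaps J4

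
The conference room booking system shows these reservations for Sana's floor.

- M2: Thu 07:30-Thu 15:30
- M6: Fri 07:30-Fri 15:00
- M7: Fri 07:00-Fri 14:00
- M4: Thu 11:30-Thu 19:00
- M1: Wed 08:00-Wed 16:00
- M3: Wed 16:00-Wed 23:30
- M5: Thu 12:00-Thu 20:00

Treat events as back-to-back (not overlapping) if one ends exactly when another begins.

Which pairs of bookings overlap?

Sorted by start: M1, M3, M2, M4, M5, M7, M6.
M3 starts exactly when M1 ends (back-to-back, no overlap); M1 is clear from here.
M2 starts after M3 ends; M3 is clear from here.
M4 starts before M2 ends → M2 and M4 overlap.
M5 starts before M2 ends → M2 and M5 overlap.
M7 starts after M2 ends; M2 is clear from here.
M5 starts before M4 ends → M4 and M5 overlap.
M7 starts after M4 ends; M4 is clear from here.
M7 starts after M5 ends; M5 is clear from here.
M6 starts before M7 ends → M7 and M6 overlap.

M2 & M4, M2 & M5, M4 & M5, M6 & M7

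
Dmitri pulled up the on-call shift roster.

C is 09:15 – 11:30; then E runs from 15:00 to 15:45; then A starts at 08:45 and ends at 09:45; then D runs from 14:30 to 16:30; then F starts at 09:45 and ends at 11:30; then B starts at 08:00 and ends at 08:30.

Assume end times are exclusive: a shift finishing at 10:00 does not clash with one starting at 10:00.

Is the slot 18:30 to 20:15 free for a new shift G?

Yes — the slot is free

B: ends 08:30 at or before G starts 18:30 → clear.
A: ends 09:45 at or before G starts 18:30 → clear.
C: ends 11:30 at or before G starts 18:30 → clear.
F: ends 11:30 at or before G starts 18:30 → clear.
D: ends 16:30 at or before G starts 18:30 → clear.
E: ends 15:45 at or before G starts 18:30 → clear.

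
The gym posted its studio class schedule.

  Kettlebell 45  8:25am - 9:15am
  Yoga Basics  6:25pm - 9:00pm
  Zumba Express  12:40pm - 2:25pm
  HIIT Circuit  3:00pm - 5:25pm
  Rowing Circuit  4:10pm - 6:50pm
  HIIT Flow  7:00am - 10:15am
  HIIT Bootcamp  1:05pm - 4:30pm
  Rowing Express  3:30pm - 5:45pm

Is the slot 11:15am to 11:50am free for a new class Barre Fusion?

HIIT Flow: ends 10:15am at or before Barre Fusion starts 11:15am → clear.
Kettlebell 45: ends 9:15am at or before Barre Fusion starts 11:15am → clear.
Zumba Express: starts 12:40pm at or after Barre Fusion ends 11:50am → clear.
HIIT Bootcamp: starts 1:05pm at or after Barre Fusion ends 11:50am → clear.
HIIT Circuit: starts 3:00pm at or after Barre Fusion ends 11:50am → clear.
Rowing Express: starts 3:30pm at or after Barre Fusion ends 11:50am → clear.
Rowing Circuit: starts 4:10pm at or after Barre Fusion ends 11:50am → clear.
Yoga Basics: starts 6:25pm at or after Barre Fusion ends 11:50am → clear.

Yes — the slot is free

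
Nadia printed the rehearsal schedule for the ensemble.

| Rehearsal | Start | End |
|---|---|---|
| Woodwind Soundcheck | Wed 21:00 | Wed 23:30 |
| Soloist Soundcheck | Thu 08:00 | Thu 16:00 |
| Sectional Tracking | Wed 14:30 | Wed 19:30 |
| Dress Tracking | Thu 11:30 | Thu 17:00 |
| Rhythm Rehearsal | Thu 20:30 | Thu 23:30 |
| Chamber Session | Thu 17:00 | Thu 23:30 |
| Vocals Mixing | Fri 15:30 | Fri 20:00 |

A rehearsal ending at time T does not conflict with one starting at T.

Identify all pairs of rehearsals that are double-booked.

Sorted by start: Sectional Tracking, Woodwind Soundcheck, Soloist Soundcheck, Dress Tracking, Chamber Session, Rhythm Rehearsal, Vocals Mixing.
Woodwind Soundcheck starts after Sectional Tracking ends; Sectional Tracking is clear from here.
Soloist Soundcheck starts after Woodwind Soundcheck ends; Woodwind Soundcheck is clear from here.
Dress Tracking starts before Soloist Soundcheck ends → Soloist Soundcheck and Dress Tracking overlap.
Chamber Session starts after Soloist Soundcheck ends; Soloist Soundcheck is clear from here.
Chamber Session starts exactly when Dress Tracking ends (back-to-back, no overlap); Dress Tracking is clear from here.
Rhythm Rehearsal starts before Chamber Session ends → Chamber Session and Rhythm Rehearsal overlap.
Vocals Mixing starts after Chamber Session ends.
Vocals Mixing starts after Rhythm Rehearsal ends.

Chamber Session & Rhythm Rehearsal, Dress Tracking & Soloist Soundcheck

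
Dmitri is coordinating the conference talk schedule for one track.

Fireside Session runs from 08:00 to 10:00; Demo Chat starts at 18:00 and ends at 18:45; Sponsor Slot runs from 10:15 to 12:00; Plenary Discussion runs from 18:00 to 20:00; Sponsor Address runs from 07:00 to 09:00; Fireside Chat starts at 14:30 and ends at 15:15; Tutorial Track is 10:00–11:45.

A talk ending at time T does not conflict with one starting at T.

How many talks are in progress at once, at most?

Walk through starts and ends in time order (an end at T is processed before a start at T):
07:00 start Sponsor Address → 1
08:00 start Fireside Session → 2
09:00 end Sponsor Address → 1
10:00 end Fireside Session → 0
10:00 start Tutorial Track → 1
10:15 start Sponsor Slot → 2
11:45 end Tutorial Track → 1
12:00 end Sponsor Slot → 0
14:30 start Fireside Chat → 1
15:15 end Fireside Chat → 0
18:00 start Demo Chat → 1
18:00 start Plenary Discussion → 2
18:45 end Demo Chat → 1
20:00 end Plenary Discussion → 0
Peak is 2, at 08:00 (Fireside Session, Sponsor Address).

2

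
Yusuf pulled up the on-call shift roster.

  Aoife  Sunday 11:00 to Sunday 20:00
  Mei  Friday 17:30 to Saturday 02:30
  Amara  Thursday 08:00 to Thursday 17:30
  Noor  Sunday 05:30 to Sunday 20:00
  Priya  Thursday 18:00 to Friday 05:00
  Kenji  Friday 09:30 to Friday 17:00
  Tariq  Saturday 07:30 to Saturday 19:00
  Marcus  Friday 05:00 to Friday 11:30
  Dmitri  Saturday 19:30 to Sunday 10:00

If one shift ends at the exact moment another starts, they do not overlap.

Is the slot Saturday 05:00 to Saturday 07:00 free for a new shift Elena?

Amara: ends Thursday 17:30 at or before Elena starts Saturday 05:00 → clear.
Priya: ends Friday 05:00 at or before Elena starts Saturday 05:00 → clear.
Marcus: ends Friday 11:30 at or before Elena starts Saturday 05:00 → clear.
Kenji: ends Friday 17:00 at or before Elena starts Saturday 05:00 → clear.
Mei: ends Saturday 02:30 at or before Elena starts Saturday 05:00 → clear.
Tariq: starts Saturday 07:30 at or after Elena ends Saturday 07:00 → clear.
Dmitri: starts Saturday 19:30 at or after Elena ends Saturday 07:00 → clear.
Noor: starts Sunday 05:30 at or after Elena ends Saturday 07:00 → clear.
Aoife: starts Sunday 11:00 at or after Elena ends Saturday 07:00 → clear.

Yes — the slot is free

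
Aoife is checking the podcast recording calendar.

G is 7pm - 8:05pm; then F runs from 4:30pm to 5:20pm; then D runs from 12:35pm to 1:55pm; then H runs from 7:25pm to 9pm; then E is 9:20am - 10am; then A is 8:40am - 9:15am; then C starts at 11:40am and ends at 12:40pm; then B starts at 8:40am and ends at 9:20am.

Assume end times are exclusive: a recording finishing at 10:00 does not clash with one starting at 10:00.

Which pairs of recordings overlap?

A & B, C & D, G & H

Check each pair: they overlap iff neither finishes before the other starts.
Sorted by start: A, B, E, C, D, F, G, H.
B starts before A ends → A and B overlap.
E starts after A ends; A is clear from here.
E starts exactly when B ends (back-to-back, no overlap); B is clear from here.
C starts after E ends; E is clear from here.
D starts before C ends → C and D overlap.
F starts after C ends; C is clear from here.
F starts after D ends; D is clear from here.
G starts after F ends; F is clear from here.
H starts before G ends → G and H overlap.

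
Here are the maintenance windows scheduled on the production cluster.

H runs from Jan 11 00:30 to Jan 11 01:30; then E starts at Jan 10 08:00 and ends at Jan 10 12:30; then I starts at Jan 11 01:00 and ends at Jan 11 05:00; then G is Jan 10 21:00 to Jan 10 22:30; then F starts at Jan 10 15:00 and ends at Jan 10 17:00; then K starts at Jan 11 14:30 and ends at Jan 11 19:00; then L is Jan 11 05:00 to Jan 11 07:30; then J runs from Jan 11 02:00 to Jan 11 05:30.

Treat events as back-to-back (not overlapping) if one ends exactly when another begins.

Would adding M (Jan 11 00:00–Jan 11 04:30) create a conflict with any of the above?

E: ends Jan 10 12:30 at or before M starts Jan 11 00:00 → clear.
F: ends Jan 10 17:00 at or before M starts Jan 11 00:00 → clear.
G: ends Jan 10 22:30 at or before M starts Jan 11 00:00 → clear.
H: starts Jan 11 00:30 before M ends Jan 11 04:30, and ends Jan 11 01:30 after M starts Jan 11 00:00 → overlap.
I: starts Jan 11 01:00 before M ends Jan 11 04:30, and ends Jan 11 05:00 after M starts Jan 11 00:00 → overlap.
J: starts Jan 11 02:00 before M ends Jan 11 04:30, and ends Jan 11 05:30 after M starts Jan 11 00:00 → overlap.
L: starts Jan 11 05:00 at or after M ends Jan 11 04:30 → clear.
K: starts Jan 11 14:30 at or after M ends Jan 11 04:30 → clear.
M overlaps H, I, J.

Yes — it overlaps H, I, J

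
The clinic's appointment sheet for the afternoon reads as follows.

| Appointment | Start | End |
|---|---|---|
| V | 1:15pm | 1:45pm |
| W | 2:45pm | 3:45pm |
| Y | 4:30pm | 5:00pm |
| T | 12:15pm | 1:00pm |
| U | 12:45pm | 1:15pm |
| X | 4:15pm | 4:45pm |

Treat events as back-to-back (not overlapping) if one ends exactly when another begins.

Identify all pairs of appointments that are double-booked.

Sorted by start: T, U, V, W, X, Y.
U starts before T ends → T and U overlap.
V starts after T ends, so T has no further overlaps.
V starts exactly when U ends (back-to-back, no overlap), so U has no further overlaps.
W starts after V ends, so V has no further overlaps.
X starts after W ends, so W has no further overlaps.
Y starts before X ends → X and Y overlap.

T & U, X & Y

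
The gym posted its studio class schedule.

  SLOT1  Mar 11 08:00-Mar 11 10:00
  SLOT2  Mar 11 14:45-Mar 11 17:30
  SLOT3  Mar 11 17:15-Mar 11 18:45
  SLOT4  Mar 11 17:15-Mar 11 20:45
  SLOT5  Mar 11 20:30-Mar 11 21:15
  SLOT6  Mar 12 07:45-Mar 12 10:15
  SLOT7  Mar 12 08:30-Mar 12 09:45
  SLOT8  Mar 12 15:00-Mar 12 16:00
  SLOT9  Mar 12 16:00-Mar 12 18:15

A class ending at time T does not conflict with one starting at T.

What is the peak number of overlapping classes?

3

Sweep the timeline, counting +1 at each start and −1 at each end (ends before starts at a tie):
Mar 11 08:00 start SLOT1 → 1
Mar 11 10:00 end SLOT1 → 0
Mar 11 14:45 start SLOT2 → 1
Mar 11 17:15 start SLOT3 → 2
Mar 11 17:15 start SLOT4 → 3
Mar 11 17:30 end SLOT2 → 2
Mar 11 18:45 end SLOT3 → 1
Mar 11 20:30 start SLOT5 → 2
Mar 11 20:45 end SLOT4 → 1
Mar 11 21:15 end SLOT5 → 0
Mar 12 07:45 start SLOT6 → 1
Mar 12 08:30 start SLOT7 → 2
Mar 12 09:45 end SLOT7 → 1
Mar 12 10:15 end SLOT6 → 0
Mar 12 15:00 start SLOT8 → 1
Mar 12 16:00 end SLOT8 → 0
Mar 12 16:00 start SLOT9 → 1
Mar 12 18:15 end SLOT9 → 0
Peak is 3, at Mar 11 17:15 (SLOT2, SLOT3, SLOT4).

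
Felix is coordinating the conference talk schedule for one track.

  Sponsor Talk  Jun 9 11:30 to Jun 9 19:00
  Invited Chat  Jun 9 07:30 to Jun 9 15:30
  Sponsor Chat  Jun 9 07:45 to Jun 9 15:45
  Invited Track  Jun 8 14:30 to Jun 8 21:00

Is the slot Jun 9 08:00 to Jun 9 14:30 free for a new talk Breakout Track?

No — it overlaps Invited Chat, Sponsor Chat, Sponsor Talk

Invited Track: ends Jun 8 21:00 at or before Breakout Track starts Jun 9 08:00 → clear.
Invited Chat: starts Jun 9 07:30 before Breakout Track ends Jun 9 14:30, and ends Jun 9 15:30 after Breakout Track starts Jun 9 08:00 → overlap.
Sponsor Chat: starts Jun 9 07:45 before Breakout Track ends Jun 9 14:30, and ends Jun 9 15:45 after Breakout Track starts Jun 9 08:00 → overlap.
Sponsor Talk: starts Jun 9 11:30 before Breakout Track ends Jun 9 14:30, and ends Jun 9 19:00 after Breakout Track starts Jun 9 08:00 → overlap.
Breakout Track overlaps Invited Chat, Sponsor Talk, Sponsor Chat.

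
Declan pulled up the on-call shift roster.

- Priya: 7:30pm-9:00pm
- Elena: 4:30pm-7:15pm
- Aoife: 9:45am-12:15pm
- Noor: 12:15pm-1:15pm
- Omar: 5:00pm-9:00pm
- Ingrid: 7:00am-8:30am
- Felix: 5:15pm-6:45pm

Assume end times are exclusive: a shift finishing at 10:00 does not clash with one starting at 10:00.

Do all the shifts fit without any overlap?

No

Sorted by start: Ingrid, Aoife, Noor, Elena, Omar, Felix, Priya.
Aoife starts after Ingrid ends — done with Ingrid.
Noor starts exactly when Aoife ends (back-to-back, no overlap) — done with Aoife.
Elena starts after Noor ends — done with Noor.
Omar starts before Elena ends → Elena and Omar overlap.
That's a conflict, so the schedule is not conflict-free.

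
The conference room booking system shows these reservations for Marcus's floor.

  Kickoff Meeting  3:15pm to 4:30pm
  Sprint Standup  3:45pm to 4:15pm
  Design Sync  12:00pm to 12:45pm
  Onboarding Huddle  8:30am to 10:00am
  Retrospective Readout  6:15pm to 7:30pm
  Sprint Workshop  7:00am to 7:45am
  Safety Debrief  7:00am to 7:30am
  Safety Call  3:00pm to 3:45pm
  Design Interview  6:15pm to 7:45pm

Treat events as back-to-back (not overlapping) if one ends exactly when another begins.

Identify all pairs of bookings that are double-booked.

Design Interview & Retrospective Readout, Kickoff Meeting & Safety Call, Kickoff Meeting & Sprint Standup, Safety Debrief & Sprint Workshop

Sorted by start: Sprint Workshop, Safety Debrief, Onboarding Huddle, Design Sync, Safety Call, Kickoff Meeting, Sprint Standup, Design Interview, Retrospective Readout.
Safety Debrief starts before Sprint Workshop ends → Sprint Workshop and Safety Debrief overlap.
Onboarding Huddle starts after Sprint Workshop ends, so nothing later overlaps Sprint Workshop either.
Onboarding Huddle starts after Safety Debrief ends, so nothing later overlaps Safety Debrief either.
Design Sync starts after Onboarding Huddle ends, so nothing later overlaps Onboarding Huddle either.
Safety Call starts after Design Sync ends, so nothing later overlaps Design Sync either.
Kickoff Meeting starts before Safety Call ends → Safety Call and Kickoff Meeting overlap.
Sprint Standup starts exactly when Safety Call ends (back-to-back, no overlap), so nothing later overlaps Safety Call either.
Sprint Standup starts before Kickoff Meeting ends → Kickoff Meeting and Sprint Standup overlap.
Design Interview starts after Kickoff Meeting ends, so nothing later overlaps Kickoff Meeting either.
Design Interview starts after Sprint Standup ends, so nothing later overlaps Sprint Standup either.
Retrospective Readout starts before Design Interview ends → Design Interview and Retrospective Readout overlap.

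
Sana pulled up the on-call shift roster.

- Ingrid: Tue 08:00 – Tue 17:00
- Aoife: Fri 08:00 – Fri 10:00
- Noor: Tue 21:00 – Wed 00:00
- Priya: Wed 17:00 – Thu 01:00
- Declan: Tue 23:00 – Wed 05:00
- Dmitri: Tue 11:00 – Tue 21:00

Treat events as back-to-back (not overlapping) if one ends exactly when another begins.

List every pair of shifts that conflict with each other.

Check each pair: they overlap iff neither finishes before the other starts.
Sorted by start: Ingrid, Dmitri, Noor, Declan, Priya, Aoife.
Dmitri starts before Ingrid ends → Ingrid and Dmitri overlap.
Noor starts after Ingrid ends, so Ingrid has no further overlaps.
Noor starts exactly when Dmitri ends (back-to-back, no overlap), so Dmitri has no further overlaps.
Declan starts before Noor ends → Noor and Declan overlap.
Priya starts after Noor ends, so Noor has no further overlaps.
Priya starts after Declan ends, so Declan has no further overlaps.
Aoife starts after Priya ends.

Declan & Noor, Dmitri & Ingrid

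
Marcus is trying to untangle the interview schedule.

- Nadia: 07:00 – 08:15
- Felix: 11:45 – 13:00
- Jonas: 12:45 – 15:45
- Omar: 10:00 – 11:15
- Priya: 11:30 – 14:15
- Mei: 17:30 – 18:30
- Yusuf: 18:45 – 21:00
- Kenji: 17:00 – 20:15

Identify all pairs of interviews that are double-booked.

Sorted by start: Nadia, Omar, Priya, Felix, Jonas, Kenji, Mei, Yusuf.
Omar starts after Nadia ends, so Nadia has no further overlaps.
Priya starts after Omar ends, so Omar has no further overlaps.
Felix starts before Priya ends → Priya and Felix overlap.
Jonas starts before Priya ends → Priya and Jonas overlap.
Kenji starts after Priya ends, so Priya has no further overlaps.
Jonas starts before Felix ends → Felix and Jonas overlap.
Kenji starts after Felix ends, so Felix has no further overlaps.
Kenji starts after Jonas ends, so Jonas has no further overlaps.
Mei starts before Kenji ends → Kenji and Mei overlap.
Yusuf starts before Kenji ends → Kenji and Yusuf overlap.
Yusuf starts after Mei ends.

Felix & Jonas, Felix & Priya, Jonas & Priya, Kenji & Mei, Kenji & Yusuf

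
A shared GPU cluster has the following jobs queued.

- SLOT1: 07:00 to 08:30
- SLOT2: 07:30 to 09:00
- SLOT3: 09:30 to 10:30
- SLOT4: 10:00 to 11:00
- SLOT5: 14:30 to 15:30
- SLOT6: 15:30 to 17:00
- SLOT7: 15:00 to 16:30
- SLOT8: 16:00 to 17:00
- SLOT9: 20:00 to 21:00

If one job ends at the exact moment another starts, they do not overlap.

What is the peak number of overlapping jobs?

Sweep the timeline, counting +1 at each start and −1 at each end (ends before starts at a tie):
07:00 start SLOT1 → 1
07:30 start SLOT2 → 2
08:30 end SLOT1 → 1
09:00 end SLOT2 → 0
09:30 start SLOT3 → 1
10:00 start SLOT4 → 2
10:30 end SLOT3 → 1
11:00 end SLOT4 → 0
14:30 start SLOT5 → 1
15:00 start SLOT7 → 2
15:30 end SLOT5 → 1
15:30 start SLOT6 → 2
16:00 start SLOT8 → 3
16:30 end SLOT7 → 2
17:00 end SLOT6 → 1
17:00 end SLOT8 → 0
20:00 start SLOT9 → 1
21:00 end SLOT9 → 0
Peak is 3, at 16:00 (SLOT6, SLOT7, SLOT8).

3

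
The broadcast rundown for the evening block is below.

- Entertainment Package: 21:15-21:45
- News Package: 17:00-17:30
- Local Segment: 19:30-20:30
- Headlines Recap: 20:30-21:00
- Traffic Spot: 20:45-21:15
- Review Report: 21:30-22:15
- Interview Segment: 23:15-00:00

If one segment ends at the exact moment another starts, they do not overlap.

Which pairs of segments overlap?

Entertainment Package & Review Report, Headlines Recap & Traffic Spot

Two intervals overlap when each starts before the other ends.
Sorted by start: News Package, Local Segment, Headlines Recap, Traffic Spot, Entertainment Package, Review Report, Interview Segment.
Local Segment starts after News Package ends — done with News Package.
Headlines Recap starts exactly when Local Segment ends (back-to-back, no overlap) — done with Local Segment.
Traffic Spot starts before Headlines Recap ends → Headlines Recap and Traffic Spot overlap.
Entertainment Package starts after Headlines Recap ends — done with Headlines Recap.
Entertainment Package starts exactly when Traffic Spot ends (back-to-back, no overlap) — done with Traffic Spot.
Review Report starts before Entertainment Package ends → Entertainment Package and Review Report overlap.
Interview Segment starts after Entertainment Package ends.
Interview Segment starts after Review Report ends.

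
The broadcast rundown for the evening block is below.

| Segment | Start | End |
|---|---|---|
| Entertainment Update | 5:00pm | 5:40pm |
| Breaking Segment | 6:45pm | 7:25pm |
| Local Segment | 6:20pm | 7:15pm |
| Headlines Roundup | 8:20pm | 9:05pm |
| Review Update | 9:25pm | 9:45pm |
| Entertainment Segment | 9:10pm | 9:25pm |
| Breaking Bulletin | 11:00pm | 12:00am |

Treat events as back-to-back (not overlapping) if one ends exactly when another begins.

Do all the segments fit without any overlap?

No

Sorted by start: Entertainment Update, Local Segment, Breaking Segment, Headlines Roundup, Entertainment Segment, Review Update, Breaking Bulletin.
Local Segment starts after Entertainment Update ends, so nothing later overlaps Entertainment Update either.
Breaking Segment starts before Local Segment ends → Local Segment and Breaking Segment overlap.
That's a conflict, so the schedule is not conflict-free.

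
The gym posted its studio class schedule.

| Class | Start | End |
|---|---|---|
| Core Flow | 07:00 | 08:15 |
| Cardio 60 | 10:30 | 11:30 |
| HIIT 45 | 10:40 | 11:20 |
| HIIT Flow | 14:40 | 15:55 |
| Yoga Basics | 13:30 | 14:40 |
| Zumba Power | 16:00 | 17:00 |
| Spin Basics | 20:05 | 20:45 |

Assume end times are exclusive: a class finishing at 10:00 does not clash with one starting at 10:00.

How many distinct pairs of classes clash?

Sorted by start: Core Flow, Cardio 60, HIIT 45, Yoga Basics, HIIT Flow, Zumba Power, Spin Basics.
Cardio 60 starts after Core Flow ends, so Core Flow has no further overlaps.
HIIT 45 starts before Cardio 60 ends → Cardio 60 and HIIT 45 overlap.
Yoga Basics starts after Cardio 60 ends, so Cardio 60 has no further overlaps.
Yoga Basics starts after HIIT 45 ends, so HIIT 45 has no further overlaps.
HIIT Flow starts exactly when Yoga Basics ends (back-to-back, no overlap), so Yoga Basics has no further overlaps.
Zumba Power starts after HIIT Flow ends, so HIIT Flow has no further overlaps.
Spin Basics starts after Zumba Power ends.
Overlapping pairs: Cardio 60 & HIIT 45 — 1 in total.

1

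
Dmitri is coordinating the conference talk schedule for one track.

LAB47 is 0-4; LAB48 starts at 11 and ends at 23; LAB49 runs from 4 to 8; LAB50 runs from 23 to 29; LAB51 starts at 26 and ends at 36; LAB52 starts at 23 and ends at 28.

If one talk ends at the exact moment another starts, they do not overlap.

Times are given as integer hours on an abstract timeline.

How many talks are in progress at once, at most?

3

Sweep the timeline, counting +1 at each start and −1 at each end (ends before starts at a tie):
0 start LAB47 → 1
4 end LAB47 → 0
4 start LAB49 → 1
8 end LAB49 → 0
11 start LAB48 → 1
23 end LAB48 → 0
23 start LAB50 → 1
23 start LAB52 → 2
26 start LAB51 → 3
28 end LAB52 → 2
29 end LAB50 → 1
36 end LAB51 → 0
Peak is 3, at 26 (LAB50, LAB51, LAB52).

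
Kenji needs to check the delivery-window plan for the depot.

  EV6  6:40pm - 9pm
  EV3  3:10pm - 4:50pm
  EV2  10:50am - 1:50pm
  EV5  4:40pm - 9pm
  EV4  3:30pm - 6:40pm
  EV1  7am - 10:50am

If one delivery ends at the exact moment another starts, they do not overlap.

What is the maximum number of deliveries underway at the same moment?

3

Walk through starts and ends in time order (an end at T is processed before a start at T):
7am start EV1 → 1
10:50am end EV1 → 0
10:50am start EV2 → 1
1:50pm end EV2 → 0
3:10pm start EV3 → 1
3:30pm start EV4 → 2
4:40pm start EV5 → 3
4:50pm end EV3 → 2
6:40pm end EV4 → 1
6:40pm start EV6 → 2
9pm end EV5 → 1
9pm end EV6 → 0
Peak is 3, at 4:40pm (EV3, EV4, EV5).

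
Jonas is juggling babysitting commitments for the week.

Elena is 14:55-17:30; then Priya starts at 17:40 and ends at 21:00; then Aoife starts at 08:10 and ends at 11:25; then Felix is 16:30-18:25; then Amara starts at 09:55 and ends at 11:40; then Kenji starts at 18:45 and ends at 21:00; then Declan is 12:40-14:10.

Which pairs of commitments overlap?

Two intervals overlap when each starts before the other ends.
Sorted by start: Aoife, Amara, Declan, Elena, Felix, Priya, Kenji.
Amara starts before Aoife ends → Aoife and Amara overlap.
Declan starts after Aoife ends; Aoife is clear from here.
Declan starts after Amara ends; Amara is clear from here.
Elena starts after Declan ends; Declan is clear from here.
Felix starts before Elena ends → Elena and Felix overlap.
Priya starts after Elena ends; Elena is clear from here.
Priya starts before Felix ends → Felix and Priya overlap.
Kenji starts after Felix ends.
Kenji starts before Priya ends → Priya and Kenji overlap.

Amara & Aoife, Elena & Felix, Felix & Priya, Kenji & Priya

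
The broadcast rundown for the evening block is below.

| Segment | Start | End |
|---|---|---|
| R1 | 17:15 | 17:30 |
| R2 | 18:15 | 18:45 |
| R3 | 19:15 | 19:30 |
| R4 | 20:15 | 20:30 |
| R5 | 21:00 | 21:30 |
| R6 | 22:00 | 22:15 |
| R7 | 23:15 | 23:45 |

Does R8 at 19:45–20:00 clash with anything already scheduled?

R1: ends 17:30 at or before R8 starts 19:45 → clear.
R2: ends 18:45 at or before R8 starts 19:45 → clear.
R3: ends 19:30 at or before R8 starts 19:45 → clear.
R4: starts 20:15 at or after R8 ends 20:00 → clear.
R5: starts 21:00 at or after R8 ends 20:00 → clear.
R6: starts 22:00 at or after R8 ends 20:00 → clear.
R7: starts 23:15 at or after R8 ends 20:00 → clear.

No — it doesn't clash with anything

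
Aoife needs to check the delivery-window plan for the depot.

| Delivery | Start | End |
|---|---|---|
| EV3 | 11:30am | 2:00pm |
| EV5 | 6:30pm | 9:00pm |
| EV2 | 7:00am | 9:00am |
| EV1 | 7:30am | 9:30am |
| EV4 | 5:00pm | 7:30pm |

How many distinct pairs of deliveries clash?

2

Check each pair: they overlap iff neither finishes before the other starts.
Sorted by start: EV2, EV1, EV3, EV4, EV5.
EV1 starts before EV2 ends → EV2 and EV1 overlap.
EV3 starts after EV2 ends, so EV2 has no further overlaps.
EV3 starts after EV1 ends, so EV1 has no further overlaps.
EV4 starts after EV3 ends, so EV3 has no further overlaps.
EV5 starts before EV4 ends → EV4 and EV5 overlap.
Overlapping pairs: EV1 & EV2, EV4 & EV5 — 2 in total.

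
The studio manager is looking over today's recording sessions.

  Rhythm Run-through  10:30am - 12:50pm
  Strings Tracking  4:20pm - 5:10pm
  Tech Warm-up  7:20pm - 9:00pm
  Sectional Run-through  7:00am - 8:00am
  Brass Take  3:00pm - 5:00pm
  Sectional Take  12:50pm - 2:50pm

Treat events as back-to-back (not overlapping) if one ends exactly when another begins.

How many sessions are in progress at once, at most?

Sweep the timeline, counting +1 at each start and −1 at each end (ends before starts at a tie):
7:00am start Sectional Run-through → 1
8:00am end Sectional Run-through → 0
10:30am start Rhythm Run-through → 1
12:50pm end Rhythm Run-through → 0
12:50pm start Sectional Take → 1
2:50pm end Sectional Take → 0
3:00pm start Brass Take → 1
4:20pm start Strings Tracking → 2
5:00pm end Brass Take → 1
5:10pm end Strings Tracking → 0
7:20pm start Tech Warm-up → 1
9:00pm end Tech Warm-up → 0
Peak is 2, at 4:20pm (Brass Take, Strings Tracking).

2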